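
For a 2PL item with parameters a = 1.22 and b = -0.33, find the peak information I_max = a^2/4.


For 2PL, max info at theta = b = -0.33
I_max = a^2 / 4 = 1.22^2 / 4
= 1.4884 / 4
I_max = 0.3721

0.3721


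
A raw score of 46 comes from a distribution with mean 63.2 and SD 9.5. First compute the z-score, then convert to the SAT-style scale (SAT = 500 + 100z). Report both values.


z = (X - mean) / SD = (46 - 63.2) / 9.5
z = -17.2 / 9.5
z = -1.8105
SAT-scale = SAT = 500 + 100z
Carry z at full precision (z = -17.2 / 9.5) into the conversion:
SAT-scale = 500 + 100 * (-17.2 / 9.5) = 500 + -1720 / 9.5
SAT-scale = 500 + -181.0526
SAT-scale = 318.9474

318.9474


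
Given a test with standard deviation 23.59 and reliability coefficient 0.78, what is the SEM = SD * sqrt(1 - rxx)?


SEM = SD * sqrt(1 - rxx)
SEM = 23.59 * sqrt(1 - 0.78)
SEM = 23.59 * sqrt(0.22) = 23.59 * 0.469042
SEM = 11.0647

11.0647


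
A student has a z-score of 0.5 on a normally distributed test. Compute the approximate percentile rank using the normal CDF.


CDF(z) = 0.5 * (1 + erf(z/sqrt(2)))
erf(0.3536) = 0.3829
CDF = 0.6915
Percentile rank = 0.6915 * 100 = 69.15

69.15


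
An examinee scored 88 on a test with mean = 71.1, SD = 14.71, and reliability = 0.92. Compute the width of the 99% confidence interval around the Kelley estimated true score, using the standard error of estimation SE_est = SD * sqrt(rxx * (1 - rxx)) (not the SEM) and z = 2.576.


True score estimate = 0.92*88 + 0.08*71.1 = 86.648
SE_est = SD * sqrt(rxx * (1 - rxx)) = 14.71 * sqrt(0.92 * 0.08) = 14.71 * sqrt(0.0736) = 3.990723
CI = T_est +/- z * SE_est, so width = 2 * z * SE_est = 2 * 2.576 * 3.990723
Width = 20.5602

20.5602


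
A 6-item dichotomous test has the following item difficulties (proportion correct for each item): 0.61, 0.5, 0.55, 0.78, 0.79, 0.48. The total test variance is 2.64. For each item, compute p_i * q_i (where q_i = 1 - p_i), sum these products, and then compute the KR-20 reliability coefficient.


For each item, compute p_i * q_i:
  Item 1: 0.61 * 0.39 = 0.2379
  Item 2: 0.5 * 0.5 = 0.25
  Item 3: 0.55 * 0.45 = 0.2475
  Item 4: 0.78 * 0.22 = 0.1716
  Item 5: 0.79 * 0.21 = 0.1659
  Item 6: 0.48 * 0.52 = 0.2496
Sum(p_i * q_i) = 0.2379 + 0.25 + 0.2475 + 0.1716 + 0.1659 + 0.2496 = 1.3225
KR-20 = (k/(k-1)) * (1 - Sum(p_i*q_i) / Var_total)
= (6/5) * (1 - 1.3225/2.64)
= 1.2 * 0.4991
KR-20 = 0.5989

0.5989


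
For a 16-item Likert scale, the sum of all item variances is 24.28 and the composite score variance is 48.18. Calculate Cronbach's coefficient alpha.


alpha = (k/(k-1)) * (1 - sum(si^2)/s_total^2)
= (16/15) * (1 - 24.28/48.18)
alpha = 0.5291

0.5291


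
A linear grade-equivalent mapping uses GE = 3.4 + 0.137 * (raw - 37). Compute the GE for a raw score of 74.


raw - median = 74 - 37 = 37
slope * diff = 0.137 * 37 = 5.069
GE = 3.4 + 5.069
GE = 8.469

8.469


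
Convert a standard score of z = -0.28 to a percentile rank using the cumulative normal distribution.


CDF(z) = 0.5 * (1 + erf(z/sqrt(2)))
erf(-0.198) = -0.2205
CDF = 0.3897
Percentile rank = 0.3897 * 100 = 38.97

38.97


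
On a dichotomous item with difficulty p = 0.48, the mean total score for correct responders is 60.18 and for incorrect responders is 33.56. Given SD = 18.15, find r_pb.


q = 1 - p = 0.52
rpb = ((M1 - M0) / SD) * sqrt(p * q)
rpb = ((60.18 - 33.56) / 18.15) * sqrt(0.48 * 0.52)
rpb = 0.7327

0.7327


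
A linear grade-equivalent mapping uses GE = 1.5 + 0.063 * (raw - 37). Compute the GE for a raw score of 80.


raw - median = 80 - 37 = 43
slope * diff = 0.063 * 43 = 2.709
GE = 1.5 + 2.709
GE = 4.209

4.209


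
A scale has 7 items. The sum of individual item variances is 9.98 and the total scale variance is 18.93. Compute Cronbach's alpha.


alpha = (k/(k-1)) * (1 - sum(si^2)/s_total^2)
= (7/6) * (1 - 9.98/18.93)
alpha = 0.5516

0.5516


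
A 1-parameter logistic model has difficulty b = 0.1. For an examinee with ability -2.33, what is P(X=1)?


theta - b = -2.33 - 0.1 = -2.43
exp(-(theta - b)) = exp(2.43) = 11.3589
P = 1 / (1 + 11.3589)
P = 0.0809

0.0809


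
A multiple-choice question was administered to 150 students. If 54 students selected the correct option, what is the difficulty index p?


Item difficulty p = number correct / total examinees
p = 54 / 150
p = 0.36

0.36


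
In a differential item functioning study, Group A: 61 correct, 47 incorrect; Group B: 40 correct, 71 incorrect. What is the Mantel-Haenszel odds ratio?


Odds_A = 61/47 = 1.2979
Odds_B = 40/71 = 0.5634
OR = Odds_A / Odds_B = 1.2979 / 0.5634
Exactly, OR = (61 * 71) / (47 * 40) = 4331 / 1880
OR = 2.3037

2.3037


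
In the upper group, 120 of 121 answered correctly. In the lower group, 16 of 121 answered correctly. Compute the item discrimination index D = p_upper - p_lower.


p_upper = 120/121 = 0.9917
p_lower = 16/121 = 0.1322
D = 0.9917 - 0.1322 = 0.8595

0.8595


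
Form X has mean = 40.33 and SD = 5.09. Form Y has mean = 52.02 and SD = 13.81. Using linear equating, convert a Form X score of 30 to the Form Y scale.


slope = SD_Y / SD_X = 13.81 / 5.09 ~ 2.7132
intercept = mean_Y - slope * mean_X = 52.02 - (13.81 / 5.09) * 40.33 ~ -57.4019
Y = slope * X + intercept. To avoid rounding drift from the rounded slope/intercept, evaluate the equivalent form Y = mean_Y + SD_Y * (X - mean_X) / SD_X at full precision:
Y = 52.02 + 13.81 * (30 - 40.33) / 5.09
Y = 52.02 - 13.81 * 10.33 / 5.09
Y = 52.02 - 142.6573 / 5.09
Y = 52.02 - 28.027
Y = 23.993

23.993


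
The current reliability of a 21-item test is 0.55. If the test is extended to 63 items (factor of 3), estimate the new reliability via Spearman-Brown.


r_new = (n * rxx) / (1 + (n-1) * rxx)
r_new = (3 * 0.55) / (1 + 2 * 0.55)
r_new = 1.65 / 2.1
r_new = 0.7857

0.7857


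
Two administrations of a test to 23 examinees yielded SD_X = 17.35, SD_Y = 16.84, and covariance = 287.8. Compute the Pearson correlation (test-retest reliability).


r = cov(X,Y) / (SD_X * SD_Y)
r = 287.8 / (17.35 * 16.84)
r = 287.8 / 292.174
r = 0.985

0.985


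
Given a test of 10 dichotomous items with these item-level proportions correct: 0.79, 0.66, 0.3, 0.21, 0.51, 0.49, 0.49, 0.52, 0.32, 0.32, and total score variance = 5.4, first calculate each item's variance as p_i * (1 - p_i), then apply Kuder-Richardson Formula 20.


For each item, compute p_i * q_i:
  Item 1: 0.79 * 0.21 = 0.1659
  Item 2: 0.66 * 0.34 = 0.2244
  Item 3: 0.3 * 0.7 = 0.21
  Item 4: 0.21 * 0.79 = 0.1659
  Item 5: 0.51 * 0.49 = 0.2499
  Item 6: 0.49 * 0.51 = 0.2499
  Item 7: 0.49 * 0.51 = 0.2499
  Item 8: 0.52 * 0.48 = 0.2496
  Item 9: 0.32 * 0.68 = 0.2176
  Item 10: 0.32 * 0.68 = 0.2176
Sum(p_i * q_i) = 0.1659 + 0.2244 + 0.21 + 0.1659 + 0.2499 + 0.2499 + 0.2499 + 0.2496 + 0.2176 + 0.2176 = 2.2007
KR-20 = (k/(k-1)) * (1 - Sum(p_i*q_i) / Var_total)
= (10/9) * (1 - 2.2007/5.4)
= 1.1111 * 0.5925
KR-20 = 0.6583

0.6583


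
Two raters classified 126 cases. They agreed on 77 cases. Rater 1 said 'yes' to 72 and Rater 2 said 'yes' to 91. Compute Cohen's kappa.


P_o = 77/126 = 0.611111
P_e = (72*91 + 54*35) / 15876 = 0.531746
kappa = (P_o - P_e) / (1 - P_e)
kappa = (0.611111 - 0.531746) / (1 - 0.531746)
kappa = 0.1695

0.1695


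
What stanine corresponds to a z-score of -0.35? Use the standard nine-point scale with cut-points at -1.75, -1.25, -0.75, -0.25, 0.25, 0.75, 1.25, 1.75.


Stanine boundaries: [-1.75, -1.25, -0.75, -0.25, 0.25, 0.75, 1.25, 1.75]
z = -0.35
Check each boundary:
  z >= -1.75 -> could be stanine 2
  z >= -1.25 -> could be stanine 3
  z >= -0.75 -> could be stanine 4
  z < -0.25
  z < 0.25
  z < 0.75
  z < 1.25
  z < 1.75
Highest qualifying boundary gives stanine = 4

4


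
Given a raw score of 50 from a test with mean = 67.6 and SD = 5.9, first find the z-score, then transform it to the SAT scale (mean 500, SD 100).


z = (X - mean) / SD = (50 - 67.6) / 5.9
z = -17.6 / 5.9
z = -2.9831
SAT-scale = SAT = 500 + 100z
Carry z at full precision (z = -17.6 / 5.9) into the conversion:
SAT-scale = 500 + 100 * (-17.6 / 5.9) = 500 + -1760 / 5.9
SAT-scale = 500 + -298.3051
SAT-scale = 201.6949

201.6949


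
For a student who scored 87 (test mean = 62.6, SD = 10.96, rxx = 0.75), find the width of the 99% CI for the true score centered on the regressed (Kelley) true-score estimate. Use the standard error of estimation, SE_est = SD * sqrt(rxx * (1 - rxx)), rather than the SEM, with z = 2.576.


True score estimate = 0.75*87 + 0.25*62.6 = 80.9
SE_est = SD * sqrt(rxx * (1 - rxx)) = 10.96 * sqrt(0.75 * 0.25) = 10.96 * sqrt(0.1875) = 4.745819
CI = T_est +/- z * SE_est, so width = 2 * z * SE_est = 2 * 2.576 * 4.745819
Width = 24.4505

24.4505


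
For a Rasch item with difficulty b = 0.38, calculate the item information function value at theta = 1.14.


P = 1/(1+exp(-(1.14-0.38))) = 0.6814
I = P*(1-P) = 0.6814 * 0.3186
I = 0.2171

0.2171


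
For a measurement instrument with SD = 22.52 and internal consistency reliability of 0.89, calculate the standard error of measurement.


SEM = SD * sqrt(1 - rxx)
SEM = 22.52 * sqrt(1 - 0.89)
SEM = 22.52 * sqrt(0.11) = 22.52 * 0.331662
SEM = 7.469

7.469


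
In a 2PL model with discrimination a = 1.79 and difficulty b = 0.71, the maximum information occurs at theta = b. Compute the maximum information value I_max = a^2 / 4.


For 2PL, max info at theta = b = 0.71
I_max = a^2 / 4 = 1.79^2 / 4
= 3.2041 / 4
I_max = 0.801

0.801


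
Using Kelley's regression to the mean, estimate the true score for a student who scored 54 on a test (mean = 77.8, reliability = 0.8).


T_est = rxx * X + (1 - rxx) * mean
T_est = 0.8 * 54 + 0.2 * 77.8
T_est = 43.2 + 15.56
T_est = 58.76

58.76


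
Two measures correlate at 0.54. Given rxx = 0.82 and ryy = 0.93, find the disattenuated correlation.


r_corrected = rxy / sqrt(rxx * ryy)
= 0.54 / sqrt(0.82 * 0.93)
= 0.54 / sqrt(0.7626)
= 0.54 / 0.87327
r_corrected = 0.6184

0.6184


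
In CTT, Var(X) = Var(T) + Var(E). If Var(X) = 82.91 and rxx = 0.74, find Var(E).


var_true = rxx * var_obs = 0.74 * 82.91 = 61.3534
var_error = var_obs - var_true
var_error = 82.91 - 61.3534
var_error = 21.5566

21.5566


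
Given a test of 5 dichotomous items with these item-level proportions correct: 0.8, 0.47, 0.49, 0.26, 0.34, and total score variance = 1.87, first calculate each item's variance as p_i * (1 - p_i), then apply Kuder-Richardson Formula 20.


For each item, compute p_i * q_i:
  Item 1: 0.8 * 0.2 = 0.16
  Item 2: 0.47 * 0.53 = 0.2491
  Item 3: 0.49 * 0.51 = 0.2499
  Item 4: 0.26 * 0.74 = 0.1924
  Item 5: 0.34 * 0.66 = 0.2244
Sum(p_i * q_i) = 0.16 + 0.2491 + 0.2499 + 0.1924 + 0.2244 = 1.0758
KR-20 = (k/(k-1)) * (1 - Sum(p_i*q_i) / Var_total)
= (5/4) * (1 - 1.0758/1.87)
= 1.25 * 0.4247
KR-20 = 0.5309

0.5309


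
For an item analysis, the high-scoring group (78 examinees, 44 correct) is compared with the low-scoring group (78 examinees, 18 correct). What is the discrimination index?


p_upper = 44/78 = 0.5641
p_lower = 18/78 = 0.2308
D = 0.5641 - 0.2308 = 0.3333

0.3333


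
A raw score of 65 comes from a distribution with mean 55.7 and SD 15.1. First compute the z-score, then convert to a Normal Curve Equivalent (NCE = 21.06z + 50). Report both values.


z = (X - mean) / SD = (65 - 55.7) / 15.1
z = 9.3 / 15.1
z = 0.6159
NCE = NCE = 21.06z + 50
Carry z at full precision (z = 9.3 / 15.1) into the conversion:
NCE = 21.06 * (9.3 / 15.1) + 50 = 195.858 / 15.1 + 50
NCE = 12.9707 + 50
NCE = 62.9707

62.9707


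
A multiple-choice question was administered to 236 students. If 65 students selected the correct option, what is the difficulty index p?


Item difficulty p = number correct / total examinees
p = 65 / 236
p = 0.2754

0.2754


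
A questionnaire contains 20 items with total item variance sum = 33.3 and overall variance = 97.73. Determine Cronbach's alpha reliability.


alpha = (k/(k-1)) * (1 - sum(si^2)/s_total^2)
= (20/19) * (1 - 33.3/97.73)
alpha = 0.694

0.694


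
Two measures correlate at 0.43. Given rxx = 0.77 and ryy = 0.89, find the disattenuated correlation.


r_corrected = rxy / sqrt(rxx * ryy)
= 0.43 / sqrt(0.77 * 0.89)
= 0.43 / sqrt(0.6853)
= 0.43 / 0.827828
r_corrected = 0.5194

0.5194


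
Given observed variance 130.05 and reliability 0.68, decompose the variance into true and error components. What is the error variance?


var_true = rxx * var_obs = 0.68 * 130.05 = 88.434
var_error = var_obs - var_true
var_error = 130.05 - 88.434
var_error = 41.616

41.616


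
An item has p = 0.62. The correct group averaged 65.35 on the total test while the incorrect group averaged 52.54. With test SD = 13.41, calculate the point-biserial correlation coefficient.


q = 1 - p = 0.38
rpb = ((M1 - M0) / SD) * sqrt(p * q)
rpb = ((65.35 - 52.54) / 13.41) * sqrt(0.62 * 0.38)
rpb = 0.4637

0.4637


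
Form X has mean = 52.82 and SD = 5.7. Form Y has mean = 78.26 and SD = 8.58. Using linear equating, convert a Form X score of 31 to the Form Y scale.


slope = SD_Y / SD_X = 8.58 / 5.7 ~ 1.5053
intercept = mean_Y - slope * mean_X = 78.26 - (8.58 / 5.7) * 52.82 ~ -1.248
Y = slope * X + intercept. To avoid rounding drift from the rounded slope/intercept, evaluate the equivalent form Y = mean_Y + SD_Y * (X - mean_X) / SD_X at full precision:
Y = 78.26 + 8.58 * (31 - 52.82) / 5.7
Y = 78.26 - 8.58 * 21.82 / 5.7
Y = 78.26 - 187.2156 / 5.7
Y = 78.26 - 32.8448
Y = 45.4152

45.4152


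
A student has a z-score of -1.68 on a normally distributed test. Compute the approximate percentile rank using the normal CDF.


CDF(z) = 0.5 * (1 + erf(z/sqrt(2)))
erf(-1.1879) = -0.907
CDF = 0.0465
Percentile rank = 0.0465 * 100 = 4.65

4.65


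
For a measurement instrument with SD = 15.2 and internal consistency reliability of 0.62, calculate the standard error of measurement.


SEM = SD * sqrt(1 - rxx)
SEM = 15.2 * sqrt(1 - 0.62)
SEM = 15.2 * sqrt(0.38) = 15.2 * 0.616441
SEM = 9.3699

9.3699


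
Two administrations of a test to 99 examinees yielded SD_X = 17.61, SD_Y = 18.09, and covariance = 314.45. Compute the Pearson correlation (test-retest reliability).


r = cov(X,Y) / (SD_X * SD_Y)
r = 314.45 / (17.61 * 18.09)
r = 314.45 / 318.5649
r = 0.9871

0.9871


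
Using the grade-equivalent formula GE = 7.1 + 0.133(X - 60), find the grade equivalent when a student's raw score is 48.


raw - median = 48 - 60 = -12
slope * diff = 0.133 * -12 = -1.596
GE = 7.1 + -1.596
GE = 5.504

5.504


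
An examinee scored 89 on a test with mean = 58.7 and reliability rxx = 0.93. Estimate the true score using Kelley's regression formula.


T_est = rxx * X + (1 - rxx) * mean
T_est = 0.93 * 89 + 0.07 * 58.7
T_est = 82.77 + 4.109
T_est = 86.879

86.879


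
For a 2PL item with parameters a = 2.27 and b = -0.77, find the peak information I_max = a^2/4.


For 2PL, max info at theta = b = -0.77
I_max = a^2 / 4 = 2.27^2 / 4
= 5.1529 / 4
I_max = 1.2882

1.2882


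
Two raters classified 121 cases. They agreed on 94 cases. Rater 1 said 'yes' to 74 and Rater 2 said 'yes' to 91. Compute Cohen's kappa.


P_o = 94/121 = 0.77686
P_e = (74*91 + 47*30) / 14641 = 0.556246
kappa = (P_o - P_e) / (1 - P_e)
kappa = (0.77686 - 0.556246) / (1 - 0.556246)
kappa = 0.4972

0.4972


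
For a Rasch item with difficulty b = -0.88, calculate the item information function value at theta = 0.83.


P = 1/(1+exp(-(0.83--0.88))) = 0.8468
I = P*(1-P) = 0.8468 * 0.1532
I = 0.1297

0.1297


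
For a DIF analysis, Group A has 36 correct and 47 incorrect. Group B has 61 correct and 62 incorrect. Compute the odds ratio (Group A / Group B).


Odds_A = 36/47 = 0.766
Odds_B = 61/62 = 0.9839
OR = Odds_A / Odds_B = 0.766 / 0.9839
Exactly, OR = (36 * 62) / (47 * 61) = 2232 / 2867
OR = 0.7785

0.7785


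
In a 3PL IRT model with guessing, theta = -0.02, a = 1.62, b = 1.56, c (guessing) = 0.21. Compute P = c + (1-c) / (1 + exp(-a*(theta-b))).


logit = 1.62*(-0.02 - 1.56) = -2.5596
P* = 1/(1 + exp(--2.5596)) = 0.0718
P = 0.21 + (1 - 0.21) * 0.0718
P = 0.2667

0.2667


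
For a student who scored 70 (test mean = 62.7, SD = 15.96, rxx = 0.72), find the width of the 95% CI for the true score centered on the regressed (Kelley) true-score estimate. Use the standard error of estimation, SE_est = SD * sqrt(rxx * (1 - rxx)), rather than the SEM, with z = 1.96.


True score estimate = 0.72*70 + 0.28*62.7 = 67.956
SE_est = SD * sqrt(rxx * (1 - rxx)) = 15.96 * sqrt(0.72 * 0.28) = 15.96 * sqrt(0.2016) = 7.166022
CI = T_est +/- z * SE_est, so width = 2 * z * SE_est = 2 * 1.96 * 7.166022
Width = 28.0908

28.0908


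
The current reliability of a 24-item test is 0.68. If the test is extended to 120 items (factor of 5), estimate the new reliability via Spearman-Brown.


r_new = (n * rxx) / (1 + (n-1) * rxx)
r_new = (5 * 0.68) / (1 + 4 * 0.68)
r_new = 3.4 / 3.72
r_new = 0.914

0.914


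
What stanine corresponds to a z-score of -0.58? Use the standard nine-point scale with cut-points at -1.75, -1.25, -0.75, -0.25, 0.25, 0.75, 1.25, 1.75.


Stanine boundaries: [-1.75, -1.25, -0.75, -0.25, 0.25, 0.75, 1.25, 1.75]
z = -0.58
Check each boundary:
  z >= -1.75 -> could be stanine 2
  z >= -1.25 -> could be stanine 3
  z >= -0.75 -> could be stanine 4
  z < -0.25
  z < 0.25
  z < 0.75
  z < 1.25
  z < 1.75
Highest qualifying boundary gives stanine = 4

4


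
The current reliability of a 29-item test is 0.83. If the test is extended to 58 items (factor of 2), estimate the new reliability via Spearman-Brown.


r_new = (n * rxx) / (1 + (n-1) * rxx)
r_new = (2 * 0.83) / (1 + 1 * 0.83)
r_new = 1.66 / 1.83
r_new = 0.9071

0.9071


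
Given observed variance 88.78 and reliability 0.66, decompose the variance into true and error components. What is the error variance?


var_true = rxx * var_obs = 0.66 * 88.78 = 58.5948
var_error = var_obs - var_true
var_error = 88.78 - 58.5948
var_error = 30.1852

30.1852


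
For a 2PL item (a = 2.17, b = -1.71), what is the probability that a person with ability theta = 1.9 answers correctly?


a*(theta - b) = 2.17 * (1.9 - -1.71) = 7.8337
exp(-7.8337) = 0.0004
P = 1 / (1 + 0.0004)
P = 0.9996

0.9996


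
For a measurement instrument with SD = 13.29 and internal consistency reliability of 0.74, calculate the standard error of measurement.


SEM = SD * sqrt(1 - rxx)
SEM = 13.29 * sqrt(1 - 0.74)
SEM = 13.29 * sqrt(0.26) = 13.29 * 0.509902
SEM = 6.7766

6.7766


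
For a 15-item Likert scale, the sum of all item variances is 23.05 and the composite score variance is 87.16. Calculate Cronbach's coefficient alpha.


alpha = (k/(k-1)) * (1 - sum(si^2)/s_total^2)
= (15/14) * (1 - 23.05/87.16)
alpha = 0.7881

0.7881


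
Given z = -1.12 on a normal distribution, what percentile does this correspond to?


CDF(z) = 0.5 * (1 + erf(z/sqrt(2)))
erf(-0.792) = -0.7373
CDF = 0.1314
Percentile rank = 0.1314 * 100 = 13.14

13.14


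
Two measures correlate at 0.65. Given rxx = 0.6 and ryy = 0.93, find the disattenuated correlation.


r_corrected = rxy / sqrt(rxx * ryy)
= 0.65 / sqrt(0.6 * 0.93)
= 0.65 / sqrt(0.558)
= 0.65 / 0.746994
r_corrected = 0.8702

0.8702


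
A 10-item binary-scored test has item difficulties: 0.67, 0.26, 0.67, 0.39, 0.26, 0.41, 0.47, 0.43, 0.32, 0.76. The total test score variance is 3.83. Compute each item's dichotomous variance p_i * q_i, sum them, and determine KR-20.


For each item, compute p_i * q_i:
  Item 1: 0.67 * 0.33 = 0.2211
  Item 2: 0.26 * 0.74 = 0.1924
  Item 3: 0.67 * 0.33 = 0.2211
  Item 4: 0.39 * 0.61 = 0.2379
  Item 5: 0.26 * 0.74 = 0.1924
  Item 6: 0.41 * 0.59 = 0.2419
  Item 7: 0.47 * 0.53 = 0.2491
  Item 8: 0.43 * 0.57 = 0.2451
  Item 9: 0.32 * 0.68 = 0.2176
  Item 10: 0.76 * 0.24 = 0.1824
Sum(p_i * q_i) = 0.2211 + 0.1924 + 0.2211 + 0.2379 + 0.1924 + 0.2419 + 0.2491 + 0.2451 + 0.2176 + 0.1824 = 2.201
KR-20 = (k/(k-1)) * (1 - Sum(p_i*q_i) / Var_total)
= (10/9) * (1 - 2.201/3.83)
= 1.1111 * 0.4253
KR-20 = 0.4726

0.4726


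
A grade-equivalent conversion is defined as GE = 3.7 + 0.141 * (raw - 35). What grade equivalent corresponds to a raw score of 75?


raw - median = 75 - 35 = 40
slope * diff = 0.141 * 40 = 5.64
GE = 3.7 + 5.64
GE = 9.34

9.34


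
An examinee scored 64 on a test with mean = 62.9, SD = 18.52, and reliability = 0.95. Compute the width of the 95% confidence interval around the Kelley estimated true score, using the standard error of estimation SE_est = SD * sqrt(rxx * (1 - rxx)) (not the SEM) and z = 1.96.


True score estimate = 0.95*64 + 0.05*62.9 = 63.945
SE_est = SD * sqrt(rxx * (1 - rxx)) = 18.52 * sqrt(0.95 * 0.05) = 18.52 * sqrt(0.0475) = 4.03634
CI = T_est +/- z * SE_est, so width = 2 * z * SE_est = 2 * 1.96 * 4.03634
Width = 15.8225

15.8225


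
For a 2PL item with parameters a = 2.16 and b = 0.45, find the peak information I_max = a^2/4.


For 2PL, max info at theta = b = 0.45
I_max = a^2 / 4 = 2.16^2 / 4
= 4.6656 / 4
I_max = 1.1664

1.1664


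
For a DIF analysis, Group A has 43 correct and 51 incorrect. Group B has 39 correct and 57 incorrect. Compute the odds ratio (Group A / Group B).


Odds_A = 43/51 = 0.8431
Odds_B = 39/57 = 0.6842
OR = Odds_A / Odds_B = 0.8431 / 0.6842
Exactly, OR = (43 * 57) / (51 * 39) = 2451 / 1989
OR = 1.2323

1.2323


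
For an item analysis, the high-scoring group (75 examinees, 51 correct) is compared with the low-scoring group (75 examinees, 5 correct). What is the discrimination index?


p_upper = 51/75 = 0.68
p_lower = 5/75 = 0.0667
D = 0.68 - 0.0667 = 0.6133

0.6133


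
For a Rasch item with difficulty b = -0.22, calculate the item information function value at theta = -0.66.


P = 1/(1+exp(-(-0.66--0.22))) = 0.3917
I = P*(1-P) = 0.3917 * 0.6083
I = 0.2383

0.2383


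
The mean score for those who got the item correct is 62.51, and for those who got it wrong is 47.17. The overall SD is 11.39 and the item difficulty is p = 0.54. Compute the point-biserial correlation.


q = 1 - p = 0.46
rpb = ((M1 - M0) / SD) * sqrt(p * q)
rpb = ((62.51 - 47.17) / 11.39) * sqrt(0.54 * 0.46)
rpb = 0.6712

0.6712


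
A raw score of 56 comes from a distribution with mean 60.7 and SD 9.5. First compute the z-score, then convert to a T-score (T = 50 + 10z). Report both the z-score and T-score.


z = (X - mean) / SD = (56 - 60.7) / 9.5
z = -4.7 / 9.5
z = -0.4947
T-score = T = 50 + 10z
Carry z at full precision (z = -4.7 / 9.5) into the conversion:
T-score = 50 + 10 * (-4.7 / 9.5) = 50 + -47 / 9.5
T-score = 50 + -4.9474
T-score = 45.0526

45.0526


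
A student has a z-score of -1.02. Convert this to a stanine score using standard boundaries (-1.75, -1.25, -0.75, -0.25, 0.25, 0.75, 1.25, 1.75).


Stanine boundaries: [-1.75, -1.25, -0.75, -0.25, 0.25, 0.75, 1.25, 1.75]
z = -1.02
Check each boundary:
  z >= -1.75 -> could be stanine 2
  z >= -1.25 -> could be stanine 3
  z < -0.75
  z < -0.25
  z < 0.25
  z < 0.75
  z < 1.25
  z < 1.75
Highest qualifying boundary gives stanine = 3

3


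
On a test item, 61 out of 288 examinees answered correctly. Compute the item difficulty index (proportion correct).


Item difficulty p = number correct / total examinees
p = 61 / 288
p = 0.2118

0.2118


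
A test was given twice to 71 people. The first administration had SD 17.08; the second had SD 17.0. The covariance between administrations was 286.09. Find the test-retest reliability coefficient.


r = cov(X,Y) / (SD_X * SD_Y)
r = 286.09 / (17.08 * 17.0)
r = 286.09 / 290.36
r = 0.9853

0.9853


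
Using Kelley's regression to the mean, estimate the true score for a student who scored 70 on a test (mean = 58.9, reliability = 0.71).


T_est = rxx * X + (1 - rxx) * mean
T_est = 0.71 * 70 + 0.29 * 58.9
T_est = 49.7 + 17.081
T_est = 66.781

66.781


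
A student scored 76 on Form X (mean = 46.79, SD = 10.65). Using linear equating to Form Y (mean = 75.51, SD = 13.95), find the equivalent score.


slope = SD_Y / SD_X = 13.95 / 10.65 ~ 1.3099
intercept = mean_Y - slope * mean_X = 75.51 - (13.95 / 10.65) * 46.79 ~ 14.2217
Y = slope * X + intercept. To avoid rounding drift from the rounded slope/intercept, evaluate the equivalent form Y = mean_Y + SD_Y * (X - mean_X) / SD_X at full precision:
Y = 75.51 + 13.95 * (76 - 46.79) / 10.65
Y = 75.51 + 13.95 * 29.21 / 10.65
Y = 75.51 + 407.4795 / 10.65
Y = 75.51 + 38.261
Y = 113.771

113.771


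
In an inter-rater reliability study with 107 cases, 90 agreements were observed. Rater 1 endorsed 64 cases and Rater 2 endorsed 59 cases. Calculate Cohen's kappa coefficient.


P_o = 90/107 = 0.841121
P_e = (64*59 + 43*48) / 11449 = 0.510088
kappa = (P_o - P_e) / (1 - P_e)
kappa = (0.841121 - 0.510088) / (1 - 0.510088)
kappa = 0.6757

0.6757


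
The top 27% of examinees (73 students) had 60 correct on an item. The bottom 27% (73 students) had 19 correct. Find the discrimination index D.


p_upper = 60/73 = 0.8219
p_lower = 19/73 = 0.2603
D = 0.8219 - 0.2603 = 0.5616

0.5616


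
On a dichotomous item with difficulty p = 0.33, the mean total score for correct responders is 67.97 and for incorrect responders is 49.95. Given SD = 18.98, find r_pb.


q = 1 - p = 0.67
rpb = ((M1 - M0) / SD) * sqrt(p * q)
rpb = ((67.97 - 49.95) / 18.98) * sqrt(0.33 * 0.67)
rpb = 0.4464

0.4464


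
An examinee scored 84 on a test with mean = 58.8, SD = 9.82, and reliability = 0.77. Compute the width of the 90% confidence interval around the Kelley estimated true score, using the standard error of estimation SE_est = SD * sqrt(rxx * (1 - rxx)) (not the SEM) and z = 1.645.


True score estimate = 0.77*84 + 0.23*58.8 = 78.204
SE_est = SD * sqrt(rxx * (1 - rxx)) = 9.82 * sqrt(0.77 * 0.23) = 9.82 * sqrt(0.1771) = 4.132575
CI = T_est +/- z * SE_est, so width = 2 * z * SE_est = 2 * 1.645 * 4.132575
Width = 13.5962

13.5962


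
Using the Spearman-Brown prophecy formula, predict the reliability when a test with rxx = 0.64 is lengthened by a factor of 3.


r_new = (n * rxx) / (1 + (n-1) * rxx)
r_new = (3 * 0.64) / (1 + 2 * 0.64)
r_new = 1.92 / 2.28
r_new = 0.8421

0.8421


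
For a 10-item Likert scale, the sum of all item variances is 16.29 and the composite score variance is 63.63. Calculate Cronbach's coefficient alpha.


alpha = (k/(k-1)) * (1 - sum(si^2)/s_total^2)
= (10/9) * (1 - 16.29/63.63)
alpha = 0.8267

0.8267


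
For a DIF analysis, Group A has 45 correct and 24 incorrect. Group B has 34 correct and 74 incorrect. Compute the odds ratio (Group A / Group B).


Odds_A = 45/24 = 1.875
Odds_B = 34/74 = 0.4595
OR = Odds_A / Odds_B = 1.875 / 0.4595
Exactly, OR = (45 * 74) / (24 * 34) = 3330 / 816
OR = 4.0809

4.0809


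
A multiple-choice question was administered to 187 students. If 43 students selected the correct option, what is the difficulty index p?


Item difficulty p = number correct / total examinees
p = 43 / 187
p = 0.2299

0.2299


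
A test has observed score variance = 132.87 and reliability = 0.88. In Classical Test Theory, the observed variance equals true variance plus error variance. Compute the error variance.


var_true = rxx * var_obs = 0.88 * 132.87 = 116.9256
var_error = var_obs - var_true
var_error = 132.87 - 116.9256
var_error = 15.9444

15.9444


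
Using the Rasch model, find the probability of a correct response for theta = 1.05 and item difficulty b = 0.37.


theta - b = 1.05 - 0.37 = 0.68
exp(-(theta - b)) = exp(-0.68) = 0.5066
P = 1 / (1 + 0.5066)
P = 0.6637

0.6637


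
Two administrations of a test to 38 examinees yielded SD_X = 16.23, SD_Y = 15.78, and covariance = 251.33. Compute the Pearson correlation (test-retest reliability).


r = cov(X,Y) / (SD_X * SD_Y)
r = 251.33 / (16.23 * 15.78)
r = 251.33 / 256.1094
r = 0.9813

0.9813


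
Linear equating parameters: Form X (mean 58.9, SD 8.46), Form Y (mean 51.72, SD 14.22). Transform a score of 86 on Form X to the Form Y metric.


slope = SD_Y / SD_X = 14.22 / 8.46 ~ 1.6809
intercept = mean_Y - slope * mean_X = 51.72 - (14.22 / 8.46) * 58.9 ~ -47.2821
Y = slope * X + intercept. To avoid rounding drift from the rounded slope/intercept, evaluate the equivalent form Y = mean_Y + SD_Y * (X - mean_X) / SD_X at full precision:
Y = 51.72 + 14.22 * (86 - 58.9) / 8.46
Y = 51.72 + 14.22 * 27.1 / 8.46
Y = 51.72 + 385.362 / 8.46
Y = 51.72 + 45.5511
Y = 97.2711

97.2711


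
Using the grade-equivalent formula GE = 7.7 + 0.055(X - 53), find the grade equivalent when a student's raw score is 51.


raw - median = 51 - 53 = -2
slope * diff = 0.055 * -2 = -0.11
GE = 7.7 + -0.11
GE = 7.59

7.59


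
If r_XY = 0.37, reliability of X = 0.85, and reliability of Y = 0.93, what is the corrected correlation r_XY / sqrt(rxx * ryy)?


r_corrected = rxy / sqrt(rxx * ryy)
= 0.37 / sqrt(0.85 * 0.93)
= 0.37 / sqrt(0.7905)
= 0.37 / 0.889101
r_corrected = 0.4162

0.4162


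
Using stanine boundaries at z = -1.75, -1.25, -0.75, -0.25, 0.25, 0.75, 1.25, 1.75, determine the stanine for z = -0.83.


Stanine boundaries: [-1.75, -1.25, -0.75, -0.25, 0.25, 0.75, 1.25, 1.75]
z = -0.83
Check each boundary:
  z >= -1.75 -> could be stanine 2
  z >= -1.25 -> could be stanine 3
  z < -0.75
  z < -0.25
  z < 0.25
  z < 0.75
  z < 1.25
  z < 1.75
Highest qualifying boundary gives stanine = 3

3


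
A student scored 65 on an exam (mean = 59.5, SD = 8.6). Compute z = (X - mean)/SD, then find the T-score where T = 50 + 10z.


z = (X - mean) / SD = (65 - 59.5) / 8.6
z = 5.5 / 8.6
z = 0.6395
T-score = T = 50 + 10z
Carry z at full precision (z = 5.5 / 8.6) into the conversion:
T-score = 50 + 10 * (5.5 / 8.6) = 50 + 55 / 8.6
T-score = 50 + 6.3953
T-score = 56.3953

56.3953


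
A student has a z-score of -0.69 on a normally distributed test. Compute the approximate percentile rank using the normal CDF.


CDF(z) = 0.5 * (1 + erf(z/sqrt(2)))
erf(-0.4879) = -0.5098
CDF = 0.2451
Percentile rank = 0.2451 * 100 = 24.51

24.51


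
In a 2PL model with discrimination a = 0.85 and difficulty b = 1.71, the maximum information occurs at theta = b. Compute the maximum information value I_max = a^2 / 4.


For 2PL, max info at theta = b = 1.71
I_max = a^2 / 4 = 0.85^2 / 4
= 0.7225 / 4
I_max = 0.1806

0.1806


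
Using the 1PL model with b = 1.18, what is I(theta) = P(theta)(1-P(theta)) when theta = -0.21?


P = 1/(1+exp(-(-0.21-1.18))) = 0.1994
I = P*(1-P) = 0.1994 * 0.8006
I = 0.1596

0.1596


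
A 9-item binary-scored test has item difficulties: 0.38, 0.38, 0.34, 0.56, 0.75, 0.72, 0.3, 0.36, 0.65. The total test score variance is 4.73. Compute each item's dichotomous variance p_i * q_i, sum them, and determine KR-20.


For each item, compute p_i * q_i:
  Item 1: 0.38 * 0.62 = 0.2356
  Item 2: 0.38 * 0.62 = 0.2356
  Item 3: 0.34 * 0.66 = 0.2244
  Item 4: 0.56 * 0.44 = 0.2464
  Item 5: 0.75 * 0.25 = 0.1875
  Item 6: 0.72 * 0.28 = 0.2016
  Item 7: 0.3 * 0.7 = 0.21
  Item 8: 0.36 * 0.64 = 0.2304
  Item 9: 0.65 * 0.35 = 0.2275
Sum(p_i * q_i) = 0.2356 + 0.2356 + 0.2244 + 0.2464 + 0.1875 + 0.2016 + 0.21 + 0.2304 + 0.2275 = 1.999
KR-20 = (k/(k-1)) * (1 - Sum(p_i*q_i) / Var_total)
= (9/8) * (1 - 1.999/4.73)
= 1.125 * 0.5774
KR-20 = 0.6496

0.6496


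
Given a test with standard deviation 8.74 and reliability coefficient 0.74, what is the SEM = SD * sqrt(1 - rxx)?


SEM = SD * sqrt(1 - rxx)
SEM = 8.74 * sqrt(1 - 0.74)
SEM = 8.74 * sqrt(0.26) = 8.74 * 0.509902
SEM = 4.4565

4.4565


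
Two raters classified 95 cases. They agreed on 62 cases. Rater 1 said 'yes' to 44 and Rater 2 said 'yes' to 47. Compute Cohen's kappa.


P_o = 62/95 = 0.652632
P_e = (44*47 + 51*48) / 9025 = 0.500388
kappa = (P_o - P_e) / (1 - P_e)
kappa = (0.652632 - 0.500388) / (1 - 0.500388)
kappa = 0.3047

0.3047


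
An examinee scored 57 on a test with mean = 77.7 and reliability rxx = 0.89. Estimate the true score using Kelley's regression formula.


T_est = rxx * X + (1 - rxx) * mean
T_est = 0.89 * 57 + 0.11 * 77.7
T_est = 50.73 + 8.547
T_est = 59.277

59.277


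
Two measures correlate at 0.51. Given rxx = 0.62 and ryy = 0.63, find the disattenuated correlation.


r_corrected = rxy / sqrt(rxx * ryy)
= 0.51 / sqrt(0.62 * 0.63)
= 0.51 / sqrt(0.3906)
= 0.51 / 0.62498
r_corrected = 0.816

0.816


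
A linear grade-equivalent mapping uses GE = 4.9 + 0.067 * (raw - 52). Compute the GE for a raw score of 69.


raw - median = 69 - 52 = 17
slope * diff = 0.067 * 17 = 1.139
GE = 4.9 + 1.139
GE = 6.039

6.039


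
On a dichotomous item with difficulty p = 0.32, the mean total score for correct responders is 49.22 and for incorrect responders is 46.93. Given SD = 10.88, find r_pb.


q = 1 - p = 0.68
rpb = ((M1 - M0) / SD) * sqrt(p * q)
rpb = ((49.22 - 46.93) / 10.88) * sqrt(0.32 * 0.68)
rpb = 0.0982

0.0982


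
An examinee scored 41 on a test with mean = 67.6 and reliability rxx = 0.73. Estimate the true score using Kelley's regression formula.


T_est = rxx * X + (1 - rxx) * mean
T_est = 0.73 * 41 + 0.27 * 67.6
T_est = 29.93 + 18.252
T_est = 48.182

48.182


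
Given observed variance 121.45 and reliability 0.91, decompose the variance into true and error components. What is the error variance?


var_true = rxx * var_obs = 0.91 * 121.45 = 110.5195
var_error = var_obs - var_true
var_error = 121.45 - 110.5195
var_error = 10.9305

10.9305


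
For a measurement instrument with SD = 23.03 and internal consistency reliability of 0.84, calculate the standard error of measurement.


SEM = SD * sqrt(1 - rxx)
SEM = 23.03 * sqrt(1 - 0.84)
SEM = 23.03 * sqrt(0.16) = 23.03 * 0.4
SEM = 9.212

9.212


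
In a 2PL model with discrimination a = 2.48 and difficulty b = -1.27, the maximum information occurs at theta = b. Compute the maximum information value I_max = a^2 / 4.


For 2PL, max info at theta = b = -1.27
I_max = a^2 / 4 = 2.48^2 / 4
= 6.1504 / 4
I_max = 1.5376

1.5376


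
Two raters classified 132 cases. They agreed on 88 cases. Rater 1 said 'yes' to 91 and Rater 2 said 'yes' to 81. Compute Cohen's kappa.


P_o = 88/132 = 0.666667
P_e = (91*81 + 41*51) / 17424 = 0.543044
kappa = (P_o - P_e) / (1 - P_e)
kappa = (0.666667 - 0.543044) / (1 - 0.543044)
kappa = 0.2705

0.2705


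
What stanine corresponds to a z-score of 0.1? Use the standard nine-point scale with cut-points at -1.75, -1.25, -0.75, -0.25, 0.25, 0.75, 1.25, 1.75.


Stanine boundaries: [-1.75, -1.25, -0.75, -0.25, 0.25, 0.75, 1.25, 1.75]
z = 0.1
Check each boundary:
  z >= -1.75 -> could be stanine 2
  z >= -1.25 -> could be stanine 3
  z >= -0.75 -> could be stanine 4
  z >= -0.25 -> could be stanine 5
  z < 0.25
  z < 0.75
  z < 1.25
  z < 1.75
Highest qualifying boundary gives stanine = 5

5


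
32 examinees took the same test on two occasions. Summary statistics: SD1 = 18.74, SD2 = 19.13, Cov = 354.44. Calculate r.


r = cov(X,Y) / (SD_X * SD_Y)
r = 354.44 / (18.74 * 19.13)
r = 354.44 / 358.4962
r = 0.9887

0.9887


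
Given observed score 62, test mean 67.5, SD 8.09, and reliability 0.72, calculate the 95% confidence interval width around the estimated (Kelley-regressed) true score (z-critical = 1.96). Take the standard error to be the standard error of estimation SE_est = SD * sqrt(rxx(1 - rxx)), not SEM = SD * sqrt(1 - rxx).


True score estimate = 0.72*62 + 0.28*67.5 = 63.54
SE_est = SD * sqrt(rxx * (1 - rxx)) = 8.09 * sqrt(0.72 * 0.28) = 8.09 * sqrt(0.2016) = 3.632401
CI = T_est +/- z * SE_est, so width = 2 * z * SE_est = 2 * 1.96 * 3.632401
Width = 14.239

14.239


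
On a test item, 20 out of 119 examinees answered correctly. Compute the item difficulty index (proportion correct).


Item difficulty p = number correct / total examinees
p = 20 / 119
p = 0.1681

0.1681


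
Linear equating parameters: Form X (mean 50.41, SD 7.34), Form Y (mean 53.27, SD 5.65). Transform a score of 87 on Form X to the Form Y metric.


slope = SD_Y / SD_X = 5.65 / 7.34 ~ 0.7698
intercept = mean_Y - slope * mean_X = 53.27 - (5.65 / 7.34) * 50.41 ~ 14.4667
Y = slope * X + intercept. To avoid rounding drift from the rounded slope/intercept, evaluate the equivalent form Y = mean_Y + SD_Y * (X - mean_X) / SD_X at full precision:
Y = 53.27 + 5.65 * (87 - 50.41) / 7.34
Y = 53.27 + 5.65 * 36.59 / 7.34
Y = 53.27 + 206.7335 / 7.34
Y = 53.27 + 28.1653
Y = 81.4353

81.4353


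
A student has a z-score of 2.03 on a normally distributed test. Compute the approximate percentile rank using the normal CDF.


CDF(z) = 0.5 * (1 + erf(z/sqrt(2)))
erf(1.4354) = 0.9576
CDF = 0.9788
Percentile rank = 0.9788 * 100 = 97.88

97.88


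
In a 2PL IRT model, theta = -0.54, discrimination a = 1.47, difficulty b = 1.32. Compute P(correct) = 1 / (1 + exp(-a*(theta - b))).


a*(theta - b) = 1.47 * (-0.54 - 1.32) = -2.7342
exp(--2.7342) = 15.3974
P = 1 / (1 + 15.3974)
P = 0.061

0.061


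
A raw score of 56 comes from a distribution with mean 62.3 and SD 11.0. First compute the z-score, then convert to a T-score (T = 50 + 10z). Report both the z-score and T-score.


z = (X - mean) / SD = (56 - 62.3) / 11.0
z = -6.3 / 11.0
z = -0.5727
T-score = T = 50 + 10z
Carry z at full precision (z = -6.3 / 11.0) into the conversion:
T-score = 50 + 10 * (-6.3 / 11.0) = 50 + -63 / 11.0
T-score = 50 + -5.7273
T-score = 44.2727

44.2727


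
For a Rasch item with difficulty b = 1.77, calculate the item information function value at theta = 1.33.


P = 1/(1+exp(-(1.33-1.77))) = 0.3917
I = P*(1-P) = 0.3917 * 0.6083
I = 0.2383

0.2383


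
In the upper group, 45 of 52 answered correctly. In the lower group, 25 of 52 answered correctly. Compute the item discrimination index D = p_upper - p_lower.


p_upper = 45/52 = 0.8654
p_lower = 25/52 = 0.4808
D = 0.8654 - 0.4808 = 0.3846

0.3846


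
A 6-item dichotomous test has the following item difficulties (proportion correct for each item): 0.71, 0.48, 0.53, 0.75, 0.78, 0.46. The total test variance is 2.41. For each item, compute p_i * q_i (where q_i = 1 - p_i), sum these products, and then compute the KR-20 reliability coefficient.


For each item, compute p_i * q_i:
  Item 1: 0.71 * 0.29 = 0.2059
  Item 2: 0.48 * 0.52 = 0.2496
  Item 3: 0.53 * 0.47 = 0.2491
  Item 4: 0.75 * 0.25 = 0.1875
  Item 5: 0.78 * 0.22 = 0.1716
  Item 6: 0.46 * 0.54 = 0.2484
Sum(p_i * q_i) = 0.2059 + 0.2496 + 0.2491 + 0.1875 + 0.1716 + 0.2484 = 1.3121
KR-20 = (k/(k-1)) * (1 - Sum(p_i*q_i) / Var_total)
= (6/5) * (1 - 1.3121/2.41)
= 1.2 * 0.4556
KR-20 = 0.5467

0.5467


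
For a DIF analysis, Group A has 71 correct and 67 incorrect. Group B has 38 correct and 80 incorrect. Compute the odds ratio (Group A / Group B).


Odds_A = 71/67 = 1.0597
Odds_B = 38/80 = 0.475
OR = Odds_A / Odds_B = 1.0597 / 0.475
Exactly, OR = (71 * 80) / (67 * 38) = 5680 / 2546
OR = 2.231

2.231


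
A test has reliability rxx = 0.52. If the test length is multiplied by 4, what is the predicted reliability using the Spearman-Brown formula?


r_new = (n * rxx) / (1 + (n-1) * rxx)
r_new = (4 * 0.52) / (1 + 3 * 0.52)
r_new = 2.08 / 2.56
r_new = 0.8125

0.8125


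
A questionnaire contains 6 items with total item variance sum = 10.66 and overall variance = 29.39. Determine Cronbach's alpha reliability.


alpha = (k/(k-1)) * (1 - sum(si^2)/s_total^2)
= (6/5) * (1 - 10.66/29.39)
alpha = 0.7647

0.7647


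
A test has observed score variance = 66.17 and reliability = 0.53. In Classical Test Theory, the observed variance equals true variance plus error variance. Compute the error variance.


var_true = rxx * var_obs = 0.53 * 66.17 = 35.0701
var_error = var_obs - var_true
var_error = 66.17 - 35.0701
var_error = 31.0999

31.0999


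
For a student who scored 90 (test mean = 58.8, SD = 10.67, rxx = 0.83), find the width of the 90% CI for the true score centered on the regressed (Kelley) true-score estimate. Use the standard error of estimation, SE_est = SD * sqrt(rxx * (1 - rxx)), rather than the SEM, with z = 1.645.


True score estimate = 0.83*90 + 0.17*58.8 = 84.696
SE_est = SD * sqrt(rxx * (1 - rxx)) = 10.67 * sqrt(0.83 * 0.17) = 10.67 * sqrt(0.1411) = 4.008002
CI = T_est +/- z * SE_est, so width = 2 * z * SE_est = 2 * 1.645 * 4.008002
Width = 13.1863

13.1863
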